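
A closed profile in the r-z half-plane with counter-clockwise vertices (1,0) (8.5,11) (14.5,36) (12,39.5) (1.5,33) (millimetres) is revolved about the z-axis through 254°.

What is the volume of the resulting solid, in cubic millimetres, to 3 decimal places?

Profile (r,z), 5 vertices: (1,0) (8.5,11) (14.5,36) (12,39.5) (1.5,33)
edge 0: (1,0)→(8.5,11)  cross = 1·11 − 8.5·0 = 11.0000; (r_i+r_j)·cross = 9.5·11.0000 = 104.5000
edge 1: (8.5,11)→(14.5,36)  cross = 8.5·36 − 14.5·11 = 146.5000; (r_i+r_j)·cross = 23·146.5000 = 3369.5000
edge 2: (14.5,36)→(12,39.5)  cross = 14.5·39.5 − 12·36 = 140.7500; (r_i+r_j)·cross = 26.5·140.7500 = 3729.8750
edge 3: (12,39.5)→(1.5,33)  cross = 12·33 − 1.5·39.5 = 336.7500; (r_i+r_j)·cross = 13.5·336.7500 = 4546.1250
edge 4: (1.5,33)→(1,0)  cross = 1.5·0 − 1·33 = -33.0000; (r_i+r_j)·cross = 2.5·-33.0000 = -82.5000
Σcross = 602.0000 → A = |Σcross|/2 = 301.0000 mm²
Σ(r_i+r_j)·cross = 11667.5000 → first moment M = |Σ|/6 = 1944.5833
R_c = M/A = 1944.5833/301.0000 = 6.4604 mm
θ = 254° = 4.433136 rad
V = θ·R_c·A = 4.433136·6.4604·301.0000 = 8620.603 mm³

Volume = 8620.603 mm³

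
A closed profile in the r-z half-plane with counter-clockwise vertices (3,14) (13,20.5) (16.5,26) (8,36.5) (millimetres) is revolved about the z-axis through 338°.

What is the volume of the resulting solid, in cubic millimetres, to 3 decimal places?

Volume = 7621.046 mm³

Profile (r,z), 4 vertices: (3,14) (13,20.5) (16.5,26) (8,36.5)
edge 0: (3,14)→(13,20.5)  cross = 3·20.5 − 13·14 = -120.5000; (r_i+r_j)·cross = 16·-120.5000 = -1928.0000
edge 1: (13,20.5)→(16.5,26)  cross = 13·26 − 16.5·20.5 = -0.2500; (r_i+r_j)·cross = 29.5·-0.2500 = -7.3750
edge 2: (16.5,26)→(8,36.5)  cross = 16.5·36.5 − 8·26 = 394.2500; (r_i+r_j)·cross = 24.5·394.2500 = 9659.1250
edge 3: (8,36.5)→(3,14)  cross = 8·14 − 3·36.5 = 2.5000; (r_i+r_j)·cross = 11·2.5000 = 27.5000
Σcross = 276.0000 → A = |Σcross|/2 = 138.0000 mm²
Σ(r_i+r_j)·cross = 7751.2500 → first moment M = |Σ|/6 = 1291.8750
R_c = M/A = 1291.8750/138.0000 = 9.3614 mm
θ = 338° = 5.899213 rad
V = θ·R_c·A = 5.899213·9.3614·138.0000 = 7621.046 mm³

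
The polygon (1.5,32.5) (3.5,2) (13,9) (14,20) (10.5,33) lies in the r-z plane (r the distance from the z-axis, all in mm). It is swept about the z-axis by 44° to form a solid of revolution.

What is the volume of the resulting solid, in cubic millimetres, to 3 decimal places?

Profile (r,z), 5 vertices: (1.5,32.5) (3.5,2) (13,9) (14,20) (10.5,33)
edge 0: (1.5,32.5)→(3.5,2)  cross = 1.5·2 − 3.5·32.5 = -110.7500; (r_i+r_j)·cross = 5·-110.7500 = -553.7500
edge 1: (3.5,2)→(13,9)  cross = 3.5·9 − 13·2 = 5.5000; (r_i+r_j)·cross = 16.5·5.5000 = 90.7500
edge 2: (13,9)→(14,20)  cross = 13·20 − 14·9 = 134.0000; (r_i+r_j)·cross = 27·134.0000 = 3618.0000
edge 3: (14,20)→(10.5,33)  cross = 14·33 − 10.5·20 = 252.0000; (r_i+r_j)·cross = 24.5·252.0000 = 6174.0000
edge 4: (10.5,33)→(1.5,32.5)  cross = 10.5·32.5 − 1.5·33 = 291.7500; (r_i+r_j)·cross = 12·291.7500 = 3501.0000
Σcross = 572.5000 → A = |Σcross|/2 = 286.2500 mm²
Σ(r_i+r_j)·cross = 12830.0000 → first moment M = |Σ|/6 = 2138.3333
R_c = M/A = 2138.3333/286.2500 = 7.4702 mm
θ = 44° = 0.767945 rad
V = θ·R_c·A = 0.767945·7.4702·286.2500 = 1642.122 mm³

Volume = 1642.122 mm³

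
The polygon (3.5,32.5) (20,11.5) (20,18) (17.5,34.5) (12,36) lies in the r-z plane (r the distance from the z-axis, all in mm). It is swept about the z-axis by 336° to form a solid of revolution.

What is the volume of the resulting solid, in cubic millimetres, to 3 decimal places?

Volume = 15049.154 mm³

Profile (r,z), 5 vertices: (3.5,32.5) (20,11.5) (20,18) (17.5,34.5) (12,36)
edge 0: (3.5,32.5)→(20,11.5)  cross = 3.5·11.5 − 20·32.5 = -609.7500; (r_i+r_j)·cross = 23.5·-609.7500 = -14329.1250
edge 1: (20,11.5)→(20,18)  cross = 20·18 − 20·11.5 = 130.0000; (r_i+r_j)·cross = 40·130.0000 = 5200.0000
edge 2: (20,18)→(17.5,34.5)  cross = 20·34.5 − 17.5·18 = 375.0000; (r_i+r_j)·cross = 37.5·375.0000 = 14062.5000
edge 3: (17.5,34.5)→(12,36)  cross = 17.5·36 − 12·34.5 = 216.0000; (r_i+r_j)·cross = 29.5·216.0000 = 6372.0000
edge 4: (12,36)→(3.5,32.5)  cross = 12·32.5 − 3.5·36 = 264.0000; (r_i+r_j)·cross = 15.5·264.0000 = 4092.0000
Σcross = 375.2500 → A = |Σcross|/2 = 187.6250 mm²
Σ(r_i+r_j)·cross = 15397.3750 → first moment M = |Σ|/6 = 2566.2292
R_c = M/A = 2566.2292/187.6250 = 13.6774 mm
θ = 336° = 5.864306 rad
V = θ·R_c·A = 5.864306·13.6774·187.6250 = 15049.154 mm³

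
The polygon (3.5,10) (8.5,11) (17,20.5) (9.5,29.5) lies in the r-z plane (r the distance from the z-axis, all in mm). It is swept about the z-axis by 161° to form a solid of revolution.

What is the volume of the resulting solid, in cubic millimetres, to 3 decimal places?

Volume = 3343.174 mm³

Profile (r,z), 4 vertices: (3.5,10) (8.5,11) (17,20.5) (9.5,29.5)
edge 0: (3.5,10)→(8.5,11)  cross = 3.5·11 − 8.5·10 = -46.5000; (r_i+r_j)·cross = 12·-46.5000 = -558.0000
edge 1: (8.5,11)→(17,20.5)  cross = 8.5·20.5 − 17·11 = -12.7500; (r_i+r_j)·cross = 25.5·-12.7500 = -325.1250
edge 2: (17,20.5)→(9.5,29.5)  cross = 17·29.5 − 9.5·20.5 = 306.7500; (r_i+r_j)·cross = 26.5·306.7500 = 8128.8750
edge 3: (9.5,29.5)→(3.5,10)  cross = 9.5·10 − 3.5·29.5 = -8.2500; (r_i+r_j)·cross = 13·-8.2500 = -107.2500
Σcross = 239.2500 → A = |Σcross|/2 = 119.6250 mm²
Σ(r_i+r_j)·cross = 7138.5000 → first moment M = |Σ|/6 = 1189.7500
R_c = M/A = 1189.7500/119.6250 = 9.9457 mm
θ = 161° = 2.809980 rad
V = θ·R_c·A = 2.809980·9.9457·119.6250 = 3343.174 mm³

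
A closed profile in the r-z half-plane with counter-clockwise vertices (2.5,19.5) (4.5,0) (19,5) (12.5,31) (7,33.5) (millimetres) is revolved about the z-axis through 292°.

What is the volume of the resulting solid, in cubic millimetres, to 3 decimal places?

Volume = 17781.630 mm³

Profile (r,z), 5 vertices: (2.5,19.5) (4.5,0) (19,5) (12.5,31) (7,33.5)
edge 0: (2.5,19.5)→(4.5,0)  cross = 2.5·0 − 4.5·19.5 = -87.7500; (r_i+r_j)·cross = 7·-87.7500 = -614.2500
edge 1: (4.5,0)→(19,5)  cross = 4.5·5 − 19·0 = 22.5000; (r_i+r_j)·cross = 23.5·22.5000 = 528.7500
edge 2: (19,5)→(12.5,31)  cross = 19·31 − 12.5·5 = 526.5000; (r_i+r_j)·cross = 31.5·526.5000 = 16584.7500
edge 3: (12.5,31)→(7,33.5)  cross = 12.5·33.5 − 7·31 = 201.7500; (r_i+r_j)·cross = 19.5·201.7500 = 3934.1250
edge 4: (7,33.5)→(2.5,19.5)  cross = 7·19.5 − 2.5·33.5 = 52.7500; (r_i+r_j)·cross = 9.5·52.7500 = 501.1250
Σcross = 715.7500 → A = |Σcross|/2 = 357.8750 mm²
Σ(r_i+r_j)·cross = 20934.5000 → first moment M = |Σ|/6 = 3489.0833
R_c = M/A = 3489.0833/357.8750 = 9.7494 mm
θ = 292° = 5.096361 rad
V = θ·R_c·A = 5.096361·9.7494·357.8750 = 17781.630 mm³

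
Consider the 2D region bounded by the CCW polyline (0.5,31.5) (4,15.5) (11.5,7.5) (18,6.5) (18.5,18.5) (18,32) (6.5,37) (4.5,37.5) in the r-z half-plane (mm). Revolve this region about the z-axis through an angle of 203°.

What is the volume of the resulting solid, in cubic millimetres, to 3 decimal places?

Volume = 14938.104 mm³

Profile (r,z), 8 vertices: (0.5,31.5) (4,15.5) (11.5,7.5) (18,6.5) (18.5,18.5) (18,32) (6.5,37) (4.5,37.5)
edge 0: (0.5,31.5)→(4,15.5)  cross = 0.5·15.5 − 4·31.5 = -118.2500; (r_i+r_j)·cross = 4.5·-118.2500 = -532.1250
edge 1: (4,15.5)→(11.5,7.5)  cross = 4·7.5 − 11.5·15.5 = -148.2500; (r_i+r_j)·cross = 15.5·-148.2500 = -2297.8750
edge 2: (11.5,7.5)→(18,6.5)  cross = 11.5·6.5 − 18·7.5 = -60.2500; (r_i+r_j)·cross = 29.5·-60.2500 = -1777.3750
edge 3: (18,6.5)→(18.5,18.5)  cross = 18·18.5 − 18.5·6.5 = 212.7500; (r_i+r_j)·cross = 36.5·212.7500 = 7765.3750
edge 4: (18.5,18.5)→(18,32)  cross = 18.5·32 − 18·18.5 = 259.0000; (r_i+r_j)·cross = 36.5·259.0000 = 9453.5000
edge 5: (18,32)→(6.5,37)  cross = 18·37 − 6.5·32 = 458.0000; (r_i+r_j)·cross = 24.5·458.0000 = 11221.0000
edge 6: (6.5,37)→(4.5,37.5)  cross = 6.5·37.5 − 4.5·37 = 77.2500; (r_i+r_j)·cross = 11·77.2500 = 849.7500
edge 7: (4.5,37.5)→(0.5,31.5)  cross = 4.5·31.5 − 0.5·37.5 = 123.0000; (r_i+r_j)·cross = 5·123.0000 = 615.0000
Σcross = 803.2500 → A = |Σcross|/2 = 401.6250 mm²
Σ(r_i+r_j)·cross = 25297.2500 → first moment M = |Σ|/6 = 4216.2083
R_c = M/A = 4216.2083/401.6250 = 10.4979 mm
θ = 203° = 3.543018 rad
V = θ·R_c·A = 3.543018·10.4979·401.6250 = 14938.104 mm³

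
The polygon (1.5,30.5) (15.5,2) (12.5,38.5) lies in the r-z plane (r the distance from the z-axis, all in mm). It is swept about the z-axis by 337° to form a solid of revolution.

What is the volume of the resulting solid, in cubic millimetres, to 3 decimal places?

Profile (r,z), 3 vertices: (1.5,30.5) (15.5,2) (12.5,38.5)
edge 0: (1.5,30.5)→(15.5,2)  cross = 1.5·2 − 15.5·30.5 = -469.7500; (r_i+r_j)·cross = 17·-469.7500 = -7985.7500
edge 1: (15.5,2)→(12.5,38.5)  cross = 15.5·38.5 − 12.5·2 = 571.7500; (r_i+r_j)·cross = 28·571.7500 = 16009.0000
edge 2: (12.5,38.5)→(1.5,30.5)  cross = 12.5·30.5 − 1.5·38.5 = 323.5000; (r_i+r_j)·cross = 14·323.5000 = 4529.0000
Σcross = 425.5000 → A = |Σcross|/2 = 212.7500 mm²
Σ(r_i+r_j)·cross = 12552.2500 → first moment M = |Σ|/6 = 2092.0417
R_c = M/A = 2092.0417/212.7500 = 9.8333 mm
θ = 337° = 5.881760 rad
V = θ·R_c·A = 5.881760·9.8333·212.7500 = 12304.886 mm³

Volume = 12304.886 mm³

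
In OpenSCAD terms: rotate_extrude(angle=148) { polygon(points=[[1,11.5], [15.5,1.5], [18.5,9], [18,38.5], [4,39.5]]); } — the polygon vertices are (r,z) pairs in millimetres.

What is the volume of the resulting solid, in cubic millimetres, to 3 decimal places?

Volume = 14316.223 mm³

Profile (r,z), 5 vertices: (1,11.5) (15.5,1.5) (18.5,9) (18,38.5) (4,39.5)
edge 0: (1,11.5)→(15.5,1.5)  cross = 1·1.5 − 15.5·11.5 = -176.7500; (r_i+r_j)·cross = 16.5·-176.7500 = -2916.3750
edge 1: (15.5,1.5)→(18.5,9)  cross = 15.5·9 − 18.5·1.5 = 111.7500; (r_i+r_j)·cross = 34·111.7500 = 3799.5000
edge 2: (18.5,9)→(18,38.5)  cross = 18.5·38.5 − 18·9 = 550.2500; (r_i+r_j)·cross = 36.5·550.2500 = 20084.1250
edge 3: (18,38.5)→(4,39.5)  cross = 18·39.5 − 4·38.5 = 557.0000; (r_i+r_j)·cross = 22·557.0000 = 12254.0000
edge 4: (4,39.5)→(1,11.5)  cross = 4·11.5 − 1·39.5 = 6.5000; (r_i+r_j)·cross = 5·6.5000 = 32.5000
Σcross = 1048.7500 → A = |Σcross|/2 = 524.3750 mm²
Σ(r_i+r_j)·cross = 33253.7500 → first moment M = |Σ|/6 = 5542.2917
R_c = M/A = 5542.2917/524.3750 = 10.5693 mm
θ = 148° = 2.583087 rad
V = θ·R_c·A = 2.583087·10.5693·524.3750 = 14316.223 mm³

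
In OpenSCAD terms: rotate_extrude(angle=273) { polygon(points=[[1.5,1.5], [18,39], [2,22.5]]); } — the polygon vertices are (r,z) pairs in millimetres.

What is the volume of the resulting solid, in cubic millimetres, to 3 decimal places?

Profile (r,z), 3 vertices: (1.5,1.5) (18,39) (2,22.5)
edge 0: (1.5,1.5)→(18,39)  cross = 1.5·39 − 18·1.5 = 31.5000; (r_i+r_j)·cross = 19.5·31.5000 = 614.2500
edge 1: (18,39)→(2,22.5)  cross = 18·22.5 − 2·39 = 327.0000; (r_i+r_j)·cross = 20·327.0000 = 6540.0000
edge 2: (2,22.5)→(1.5,1.5)  cross = 2·1.5 − 1.5·22.5 = -30.7500; (r_i+r_j)·cross = 3.5·-30.7500 = -107.6250
Σcross = 327.7500 → A = |Σcross|/2 = 163.8750 mm²
Σ(r_i+r_j)·cross = 7046.6250 → first moment M = |Σ|/6 = 1174.4375
R_c = M/A = 1174.4375/163.8750 = 7.1667 mm
θ = 273° = 4.764749 rad
V = θ·R_c·A = 4.764749·7.1667·163.8750 = 5595.900 mm³

Volume = 5595.900 mm³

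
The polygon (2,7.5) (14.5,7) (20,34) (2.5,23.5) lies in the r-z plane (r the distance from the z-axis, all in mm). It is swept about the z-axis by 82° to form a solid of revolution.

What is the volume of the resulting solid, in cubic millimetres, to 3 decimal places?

Profile (r,z), 4 vertices: (2,7.5) (14.5,7) (20,34) (2.5,23.5)
edge 0: (2,7.5)→(14.5,7)  cross = 2·7 − 14.5·7.5 = -94.7500; (r_i+r_j)·cross = 16.5·-94.7500 = -1563.3750
edge 1: (14.5,7)→(20,34)  cross = 14.5·34 − 20·7 = 353.0000; (r_i+r_j)·cross = 34.5·353.0000 = 12178.5000
edge 2: (20,34)→(2.5,23.5)  cross = 20·23.5 − 2.5·34 = 385.0000; (r_i+r_j)·cross = 22.5·385.0000 = 8662.5000
edge 3: (2.5,23.5)→(2,7.5)  cross = 2.5·7.5 − 2·23.5 = -28.2500; (r_i+r_j)·cross = 4.5·-28.2500 = -127.1250
Σcross = 615.0000 → A = |Σcross|/2 = 307.5000 mm²
Σ(r_i+r_j)·cross = 19150.5000 → first moment M = |Σ|/6 = 3191.7500
R_c = M/A = 3191.7500/307.5000 = 10.3797 mm
θ = 82° = 1.431170 rad
V = θ·R_c·A = 1.431170·10.3797·307.5000 = 4567.937 mm³

Volume = 4567.937 mm³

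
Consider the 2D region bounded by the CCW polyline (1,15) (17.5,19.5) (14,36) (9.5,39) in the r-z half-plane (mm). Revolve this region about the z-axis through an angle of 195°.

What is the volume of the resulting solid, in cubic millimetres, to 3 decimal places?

Profile (r,z), 4 vertices: (1,15) (17.5,19.5) (14,36) (9.5,39)
edge 0: (1,15)→(17.5,19.5)  cross = 1·19.5 − 17.5·15 = -243.0000; (r_i+r_j)·cross = 18.5·-243.0000 = -4495.5000
edge 1: (17.5,19.5)→(14,36)  cross = 17.5·36 − 14·19.5 = 357.0000; (r_i+r_j)·cross = 31.5·357.0000 = 11245.5000
edge 2: (14,36)→(9.5,39)  cross = 14·39 − 9.5·36 = 204.0000; (r_i+r_j)·cross = 23.5·204.0000 = 4794.0000
edge 3: (9.5,39)→(1,15)  cross = 9.5·15 − 1·39 = 103.5000; (r_i+r_j)·cross = 10.5·103.5000 = 1086.7500
Σcross = 421.5000 → A = |Σcross|/2 = 210.7500 mm²
Σ(r_i+r_j)·cross = 12630.7500 → first moment M = |Σ|/6 = 2105.1250
R_c = M/A = 2105.1250/210.7500 = 9.9887 mm
θ = 195° = 3.403392 rad
V = θ·R_c·A = 3.403392·9.9887·210.7500 = 7164.566 mm³

Volume = 7164.566 mm³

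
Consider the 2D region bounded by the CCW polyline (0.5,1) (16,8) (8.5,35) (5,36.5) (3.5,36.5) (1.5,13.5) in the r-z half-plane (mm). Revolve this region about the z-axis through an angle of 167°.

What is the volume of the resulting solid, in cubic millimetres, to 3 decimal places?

Profile (r,z), 6 vertices: (0.5,1) (16,8) (8.5,35) (5,36.5) (3.5,36.5) (1.5,13.5)
edge 0: (0.5,1)→(16,8)  cross = 0.5·8 − 16·1 = -12.0000; (r_i+r_j)·cross = 16.5·-12.0000 = -198.0000
edge 1: (16,8)→(8.5,35)  cross = 16·35 − 8.5·8 = 492.0000; (r_i+r_j)·cross = 24.5·492.0000 = 12054.0000
edge 2: (8.5,35)→(5,36.5)  cross = 8.5·36.5 − 5·35 = 135.2500; (r_i+r_j)·cross = 13.5·135.2500 = 1825.8750
edge 3: (5,36.5)→(3.5,36.5)  cross = 5·36.5 − 3.5·36.5 = 54.7500; (r_i+r_j)·cross = 8.5·54.7500 = 465.3750
edge 4: (3.5,36.5)→(1.5,13.5)  cross = 3.5·13.5 − 1.5·36.5 = -7.5000; (r_i+r_j)·cross = 5·-7.5000 = -37.5000
edge 5: (1.5,13.5)→(0.5,1)  cross = 1.5·1 − 0.5·13.5 = -5.2500; (r_i+r_j)·cross = 2·-5.2500 = -10.5000
Σcross = 657.2500 → A = |Σcross|/2 = 328.6250 mm²
Σ(r_i+r_j)·cross = 14099.2500 → first moment M = |Σ|/6 = 2349.8750
R_c = M/A = 2349.8750/328.6250 = 7.1506 mm
θ = 167° = 2.914700 rad
V = θ·R_c·A = 2.914700·7.1506·328.6250 = 6849.180 mm³

Volume = 6849.180 mm³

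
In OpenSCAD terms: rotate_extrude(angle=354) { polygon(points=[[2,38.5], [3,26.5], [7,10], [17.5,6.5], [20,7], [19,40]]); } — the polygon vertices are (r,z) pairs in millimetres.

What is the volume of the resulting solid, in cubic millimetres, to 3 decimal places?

Profile (r,z), 6 vertices: (2,38.5) (3,26.5) (7,10) (17.5,6.5) (20,7) (19,40)
edge 0: (2,38.5)→(3,26.5)  cross = 2·26.5 − 3·38.5 = -62.5000; (r_i+r_j)·cross = 5·-62.5000 = -312.5000
edge 1: (3,26.5)→(7,10)  cross = 3·10 − 7·26.5 = -155.5000; (r_i+r_j)·cross = 10·-155.5000 = -1555.0000
edge 2: (7,10)→(17.5,6.5)  cross = 7·6.5 − 17.5·10 = -129.5000; (r_i+r_j)·cross = 24.5·-129.5000 = -3172.7500
edge 3: (17.5,6.5)→(20,7)  cross = 17.5·7 − 20·6.5 = -7.5000; (r_i+r_j)·cross = 37.5·-7.5000 = -281.2500
edge 4: (20,7)→(19,40)  cross = 20·40 − 19·7 = 667.0000; (r_i+r_j)·cross = 39·667.0000 = 26013.0000
edge 5: (19,40)→(2,38.5)  cross = 19·38.5 − 2·40 = 651.5000; (r_i+r_j)·cross = 21·651.5000 = 13681.5000
Σcross = 963.5000 → A = |Σcross|/2 = 481.7500 mm²
Σ(r_i+r_j)·cross = 34373.0000 → first moment M = |Σ|/6 = 5728.8333
R_c = M/A = 5728.8333/481.7500 = 11.8917 mm
θ = 354° = 6.178466 rad
V = θ·R_c·A = 6.178466·11.8917·481.7500 = 35395.399 mm³

Volume = 35395.399 mm³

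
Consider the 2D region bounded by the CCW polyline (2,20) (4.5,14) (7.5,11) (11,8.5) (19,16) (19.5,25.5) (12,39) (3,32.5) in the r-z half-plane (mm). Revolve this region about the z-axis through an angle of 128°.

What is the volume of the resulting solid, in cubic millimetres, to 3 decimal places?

Volume = 8688.435 mm³

Profile (r,z), 8 vertices: (2,20) (4.5,14) (7.5,11) (11,8.5) (19,16) (19.5,25.5) (12,39) (3,32.5)
edge 0: (2,20)→(4.5,14)  cross = 2·14 − 4.5·20 = -62.0000; (r_i+r_j)·cross = 6.5·-62.0000 = -403.0000
edge 1: (4.5,14)→(7.5,11)  cross = 4.5·11 − 7.5·14 = -55.5000; (r_i+r_j)·cross = 12·-55.5000 = -666.0000
edge 2: (7.5,11)→(11,8.5)  cross = 7.5·8.5 − 11·11 = -57.2500; (r_i+r_j)·cross = 18.5·-57.2500 = -1059.1250
edge 3: (11,8.5)→(19,16)  cross = 11·16 − 19·8.5 = 14.5000; (r_i+r_j)·cross = 30·14.5000 = 435.0000
edge 4: (19,16)→(19.5,25.5)  cross = 19·25.5 − 19.5·16 = 172.5000; (r_i+r_j)·cross = 38.5·172.5000 = 6641.2500
edge 5: (19.5,25.5)→(12,39)  cross = 19.5·39 − 12·25.5 = 454.5000; (r_i+r_j)·cross = 31.5·454.5000 = 14316.7500
edge 6: (12,39)→(3,32.5)  cross = 12·32.5 − 3·39 = 273.0000; (r_i+r_j)·cross = 15·273.0000 = 4095.0000
edge 7: (3,32.5)→(2,20)  cross = 3·20 − 2·32.5 = -5.0000; (r_i+r_j)·cross = 5·-5.0000 = -25.0000
Σcross = 734.7500 → A = |Σcross|/2 = 367.3750 mm²
Σ(r_i+r_j)·cross = 23334.8750 → first moment M = |Σ|/6 = 3889.1458
R_c = M/A = 3889.1458/367.3750 = 10.5863 mm
θ = 128° = 2.234021 rad
V = θ·R_c·A = 2.234021·10.5863·367.3750 = 8688.435 mm³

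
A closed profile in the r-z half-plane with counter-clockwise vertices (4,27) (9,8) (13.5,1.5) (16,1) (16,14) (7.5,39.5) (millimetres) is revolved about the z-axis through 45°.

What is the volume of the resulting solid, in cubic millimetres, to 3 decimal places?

Profile (r,z), 6 vertices: (4,27) (9,8) (13.5,1.5) (16,1) (16,14) (7.5,39.5)
edge 0: (4,27)→(9,8)  cross = 4·8 − 9·27 = -211.0000; (r_i+r_j)·cross = 13·-211.0000 = -2743.0000
edge 1: (9,8)→(13.5,1.5)  cross = 9·1.5 − 13.5·8 = -94.5000; (r_i+r_j)·cross = 22.5·-94.5000 = -2126.2500
edge 2: (13.5,1.5)→(16,1)  cross = 13.5·1 − 16·1.5 = -10.5000; (r_i+r_j)·cross = 29.5·-10.5000 = -309.7500
edge 3: (16,1)→(16,14)  cross = 16·14 − 16·1 = 208.0000; (r_i+r_j)·cross = 32·208.0000 = 6656.0000
edge 4: (16,14)→(7.5,39.5)  cross = 16·39.5 − 7.5·14 = 527.0000; (r_i+r_j)·cross = 23.5·527.0000 = 12384.5000
edge 5: (7.5,39.5)→(4,27)  cross = 7.5·27 − 4·39.5 = 44.5000; (r_i+r_j)·cross = 11.5·44.5000 = 511.7500
Σcross = 463.5000 → A = |Σcross|/2 = 231.7500 mm²
Σ(r_i+r_j)·cross = 14373.2500 → first moment M = |Σ|/6 = 2395.5417
R_c = M/A = 2395.5417/231.7500 = 10.3367 mm
θ = 45° = 0.785398 rad
V = θ·R_c·A = 0.785398·10.3367·231.7500 = 1881.454 mm³

Volume = 1881.454 mm³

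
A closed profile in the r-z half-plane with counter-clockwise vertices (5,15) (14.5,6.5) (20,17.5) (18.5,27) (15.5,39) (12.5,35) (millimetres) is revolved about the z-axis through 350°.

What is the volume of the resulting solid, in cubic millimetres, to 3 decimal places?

Volume = 21429.407 mm³

Profile (r,z), 6 vertices: (5,15) (14.5,6.5) (20,17.5) (18.5,27) (15.5,39) (12.5,35)
edge 0: (5,15)→(14.5,6.5)  cross = 5·6.5 − 14.5·15 = -185.0000; (r_i+r_j)·cross = 19.5·-185.0000 = -3607.5000
edge 1: (14.5,6.5)→(20,17.5)  cross = 14.5·17.5 − 20·6.5 = 123.7500; (r_i+r_j)·cross = 34.5·123.7500 = 4269.3750
edge 2: (20,17.5)→(18.5,27)  cross = 20·27 − 18.5·17.5 = 216.2500; (r_i+r_j)·cross = 38.5·216.2500 = 8325.6250
edge 3: (18.5,27)→(15.5,39)  cross = 18.5·39 − 15.5·27 = 303.0000; (r_i+r_j)·cross = 34·303.0000 = 10302.0000
edge 4: (15.5,39)→(12.5,35)  cross = 15.5·35 − 12.5·39 = 55.0000; (r_i+r_j)·cross = 28·55.0000 = 1540.0000
edge 5: (12.5,35)→(5,15)  cross = 12.5·15 − 5·35 = 12.5000; (r_i+r_j)·cross = 17.5·12.5000 = 218.7500
Σcross = 525.5000 → A = |Σcross|/2 = 262.7500 mm²
Σ(r_i+r_j)·cross = 21048.2500 → first moment M = |Σ|/6 = 3508.0417
R_c = M/A = 3508.0417/262.7500 = 13.3513 mm
θ = 350° = 6.108652 rad
V = θ·R_c·A = 6.108652·13.3513·262.7500 = 21429.407 mm³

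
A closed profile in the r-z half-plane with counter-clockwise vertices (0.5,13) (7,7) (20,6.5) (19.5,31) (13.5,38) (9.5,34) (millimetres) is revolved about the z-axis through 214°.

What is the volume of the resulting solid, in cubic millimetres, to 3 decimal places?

Profile (r,z), 6 vertices: (0.5,13) (7,7) (20,6.5) (19.5,31) (13.5,38) (9.5,34)
edge 0: (0.5,13)→(7,7)  cross = 0.5·7 − 7·13 = -87.5000; (r_i+r_j)·cross = 7.5·-87.5000 = -656.2500
edge 1: (7,7)→(20,6.5)  cross = 7·6.5 − 20·7 = -94.5000; (r_i+r_j)·cross = 27·-94.5000 = -2551.5000
edge 2: (20,6.5)→(19.5,31)  cross = 20·31 − 19.5·6.5 = 493.2500; (r_i+r_j)·cross = 39.5·493.2500 = 19483.3750
edge 3: (19.5,31)→(13.5,38)  cross = 19.5·38 − 13.5·31 = 322.5000; (r_i+r_j)·cross = 33·322.5000 = 10642.5000
edge 4: (13.5,38)→(9.5,34)  cross = 13.5·34 − 9.5·38 = 98.0000; (r_i+r_j)·cross = 23·98.0000 = 2254.0000
edge 5: (9.5,34)→(0.5,13)  cross = 9.5·13 − 0.5·34 = 106.5000; (r_i+r_j)·cross = 10·106.5000 = 1065.0000
Σcross = 838.2500 → A = |Σcross|/2 = 419.1250 mm²
Σ(r_i+r_j)·cross = 30237.1250 → first moment M = |Σ|/6 = 5039.5208
R_c = M/A = 5039.5208/419.1250 = 12.0239 mm
θ = 214° = 3.735005 rad
V = θ·R_c·A = 3.735005·12.0239·419.1250 = 18822.633 mm³

Volume = 18822.633 mm³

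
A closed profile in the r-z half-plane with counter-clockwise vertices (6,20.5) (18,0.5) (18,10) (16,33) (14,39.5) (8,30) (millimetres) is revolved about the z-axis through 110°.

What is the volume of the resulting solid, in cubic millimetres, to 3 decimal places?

Volume = 6172.997 mm³

Profile (r,z), 6 vertices: (6,20.5) (18,0.5) (18,10) (16,33) (14,39.5) (8,30)
edge 0: (6,20.5)→(18,0.5)  cross = 6·0.5 − 18·20.5 = -366.0000; (r_i+r_j)·cross = 24·-366.0000 = -8784.0000
edge 1: (18,0.5)→(18,10)  cross = 18·10 − 18·0.5 = 171.0000; (r_i+r_j)·cross = 36·171.0000 = 6156.0000
edge 2: (18,10)→(16,33)  cross = 18·33 − 16·10 = 434.0000; (r_i+r_j)·cross = 34·434.0000 = 14756.0000
edge 3: (16,33)→(14,39.5)  cross = 16·39.5 − 14·33 = 170.0000; (r_i+r_j)·cross = 30·170.0000 = 5100.0000
edge 4: (14,39.5)→(8,30)  cross = 14·30 − 8·39.5 = 104.0000; (r_i+r_j)·cross = 22·104.0000 = 2288.0000
edge 5: (8,30)→(6,20.5)  cross = 8·20.5 − 6·30 = -16.0000; (r_i+r_j)·cross = 14·-16.0000 = -224.0000
Σcross = 497.0000 → A = |Σcross|/2 = 248.5000 mm²
Σ(r_i+r_j)·cross = 19292.0000 → first moment M = |Σ|/6 = 3215.3333
R_c = M/A = 3215.3333/248.5000 = 12.9390 mm
θ = 110° = 1.919862 rad
V = θ·R_c·A = 1.919862·12.9390·248.5000 = 6172.997 mm³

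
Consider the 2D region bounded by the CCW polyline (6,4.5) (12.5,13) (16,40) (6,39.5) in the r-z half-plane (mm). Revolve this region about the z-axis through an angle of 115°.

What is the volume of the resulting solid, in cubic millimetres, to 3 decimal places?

Profile (r,z), 4 vertices: (6,4.5) (12.5,13) (16,40) (6,39.5)
edge 0: (6,4.5)→(12.5,13)  cross = 6·13 − 12.5·4.5 = 21.7500; (r_i+r_j)·cross = 18.5·21.7500 = 402.3750
edge 1: (12.5,13)→(16,40)  cross = 12.5·40 − 16·13 = 292.0000; (r_i+r_j)·cross = 28.5·292.0000 = 8322.0000
edge 2: (16,40)→(6,39.5)  cross = 16·39.5 − 6·40 = 392.0000; (r_i+r_j)·cross = 22·392.0000 = 8624.0000
edge 3: (6,39.5)→(6,4.5)  cross = 6·4.5 − 6·39.5 = -210.0000; (r_i+r_j)·cross = 12·-210.0000 = -2520.0000
Σcross = 495.7500 → A = |Σcross|/2 = 247.8750 mm²
Σ(r_i+r_j)·cross = 14828.3750 → first moment M = |Σ|/6 = 2471.3958
R_c = M/A = 2471.3958/247.8750 = 9.9703 mm
θ = 115° = 2.007129 rad
V = θ·R_c·A = 2.007129·9.9703·247.8750 = 4960.409 mm³

Volume = 4960.409 mm³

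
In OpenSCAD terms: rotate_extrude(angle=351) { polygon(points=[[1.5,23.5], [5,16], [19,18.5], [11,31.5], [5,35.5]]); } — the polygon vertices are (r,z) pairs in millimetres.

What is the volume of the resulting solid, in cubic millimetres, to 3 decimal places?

Profile (r,z), 5 vertices: (1.5,23.5) (5,16) (19,18.5) (11,31.5) (5,35.5)
edge 0: (1.5,23.5)→(5,16)  cross = 1.5·16 − 5·23.5 = -93.5000; (r_i+r_j)·cross = 6.5·-93.5000 = -607.7500
edge 1: (5,16)→(19,18.5)  cross = 5·18.5 − 19·16 = -211.5000; (r_i+r_j)·cross = 24·-211.5000 = -5076.0000
edge 2: (19,18.5)→(11,31.5)  cross = 19·31.5 − 11·18.5 = 395.0000; (r_i+r_j)·cross = 30·395.0000 = 11850.0000
edge 3: (11,31.5)→(5,35.5)  cross = 11·35.5 − 5·31.5 = 233.0000; (r_i+r_j)·cross = 16·233.0000 = 3728.0000
edge 4: (5,35.5)→(1.5,23.5)  cross = 5·23.5 − 1.5·35.5 = 64.2500; (r_i+r_j)·cross = 6.5·64.2500 = 417.6250
Σcross = 387.2500 → A = |Σcross|/2 = 193.6250 mm²
Σ(r_i+r_j)·cross = 10311.8750 → first moment M = |Σ|/6 = 1718.6458
R_c = M/A = 1718.6458/193.6250 = 8.8762 mm
θ = 351° = 6.126106 rad
V = θ·R_c·A = 6.126106·8.8762·193.6250 = 10528.606 mm³

Volume = 10528.606 mm³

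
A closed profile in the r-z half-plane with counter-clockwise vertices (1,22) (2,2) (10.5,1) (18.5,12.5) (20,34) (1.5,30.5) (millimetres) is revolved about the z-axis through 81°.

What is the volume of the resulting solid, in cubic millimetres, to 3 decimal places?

Volume = 6956.075 mm³

Profile (r,z), 6 vertices: (1,22) (2,2) (10.5,1) (18.5,12.5) (20,34) (1.5,30.5)
edge 0: (1,22)→(2,2)  cross = 1·2 − 2·22 = -42.0000; (r_i+r_j)·cross = 3·-42.0000 = -126.0000
edge 1: (2,2)→(10.5,1)  cross = 2·1 − 10.5·2 = -19.0000; (r_i+r_j)·cross = 12.5·-19.0000 = -237.5000
edge 2: (10.5,1)→(18.5,12.5)  cross = 10.5·12.5 − 18.5·1 = 112.7500; (r_i+r_j)·cross = 29·112.7500 = 3269.7500
edge 3: (18.5,12.5)→(20,34)  cross = 18.5·34 − 20·12.5 = 379.0000; (r_i+r_j)·cross = 38.5·379.0000 = 14591.5000
edge 4: (20,34)→(1.5,30.5)  cross = 20·30.5 − 1.5·34 = 559.0000; (r_i+r_j)·cross = 21.5·559.0000 = 12018.5000
edge 5: (1.5,30.5)→(1,22)  cross = 1.5·22 − 1·30.5 = 2.5000; (r_i+r_j)·cross = 2.5·2.5000 = 6.2500
Σcross = 992.2500 → A = |Σcross|/2 = 496.1250 mm²
Σ(r_i+r_j)·cross = 29522.5000 → first moment M = |Σ|/6 = 4920.4167
R_c = M/A = 4920.4167/496.1250 = 9.9177 mm
θ = 81° = 1.413717 rad
V = θ·R_c·A = 1.413717·9.9177·496.1250 = 6956.075 mm³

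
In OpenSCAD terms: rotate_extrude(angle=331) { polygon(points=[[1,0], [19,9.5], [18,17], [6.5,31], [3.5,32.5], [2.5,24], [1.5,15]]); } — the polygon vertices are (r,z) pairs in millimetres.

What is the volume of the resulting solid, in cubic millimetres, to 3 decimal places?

Profile (r,z), 7 vertices: (1,0) (19,9.5) (18,17) (6.5,31) (3.5,32.5) (2.5,24) (1.5,15)
edge 0: (1,0)→(19,9.5)  cross = 1·9.5 − 19·0 = 9.5000; (r_i+r_j)·cross = 20·9.5000 = 190.0000
edge 1: (19,9.5)→(18,17)  cross = 19·17 − 18·9.5 = 152.0000; (r_i+r_j)·cross = 37·152.0000 = 5624.0000
edge 2: (18,17)→(6.5,31)  cross = 18·31 − 6.5·17 = 447.5000; (r_i+r_j)·cross = 24.5·447.5000 = 10963.7500
edge 3: (6.5,31)→(3.5,32.5)  cross = 6.5·32.5 − 3.5·31 = 102.7500; (r_i+r_j)·cross = 10·102.7500 = 1027.5000
edge 4: (3.5,32.5)→(2.5,24)  cross = 3.5·24 − 2.5·32.5 = 2.7500; (r_i+r_j)·cross = 6·2.7500 = 16.5000
edge 5: (2.5,24)→(1.5,15)  cross = 2.5·15 − 1.5·24 = 1.5000; (r_i+r_j)·cross = 4·1.5000 = 6.0000
edge 6: (1.5,15)→(1,0)  cross = 1.5·0 − 1·15 = -15.0000; (r_i+r_j)·cross = 2.5·-15.0000 = -37.5000
Σcross = 701.0000 → A = |Σcross|/2 = 350.5000 mm²
Σ(r_i+r_j)·cross = 17790.2500 → first moment M = |Σ|/6 = 2965.0417
R_c = M/A = 2965.0417/350.5000 = 8.4595 mm
θ = 331° = 5.777040 rad
V = θ·R_c·A = 5.777040·8.4595·350.5000 = 17129.164 mm³

Volume = 17129.164 mm³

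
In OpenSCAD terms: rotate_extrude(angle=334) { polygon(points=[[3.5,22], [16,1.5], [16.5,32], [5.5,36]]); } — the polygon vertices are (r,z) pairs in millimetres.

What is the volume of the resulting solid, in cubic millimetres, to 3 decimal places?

Profile (r,z), 4 vertices: (3.5,22) (16,1.5) (16.5,32) (5.5,36)
edge 0: (3.5,22)→(16,1.5)  cross = 3.5·1.5 − 16·22 = -346.7500; (r_i+r_j)·cross = 19.5·-346.7500 = -6761.6250
edge 1: (16,1.5)→(16.5,32)  cross = 16·32 − 16.5·1.5 = 487.2500; (r_i+r_j)·cross = 32.5·487.2500 = 15835.6250
edge 2: (16.5,32)→(5.5,36)  cross = 16.5·36 − 5.5·32 = 418.0000; (r_i+r_j)·cross = 22·418.0000 = 9196.0000
edge 3: (5.5,36)→(3.5,22)  cross = 5.5·22 − 3.5·36 = -5.0000; (r_i+r_j)·cross = 9·-5.0000 = -45.0000
Σcross = 553.5000 → A = |Σcross|/2 = 276.7500 mm²
Σ(r_i+r_j)·cross = 18225.0000 → first moment M = |Σ|/6 = 3037.5000
R_c = M/A = 3037.5000/276.7500 = 10.9756 mm
θ = 334° = 5.829400 rad
V = θ·R_c·A = 5.829400·10.9756·276.7500 = 17706.802 mm³

Volume = 17706.802 mm³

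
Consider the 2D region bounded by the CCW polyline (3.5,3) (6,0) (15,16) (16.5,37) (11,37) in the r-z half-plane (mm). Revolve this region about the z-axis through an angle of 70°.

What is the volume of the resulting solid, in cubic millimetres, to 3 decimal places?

Volume = 3096.781 mm³

Profile (r,z), 5 vertices: (3.5,3) (6,0) (15,16) (16.5,37) (11,37)
edge 0: (3.5,3)→(6,0)  cross = 3.5·0 − 6·3 = -18.0000; (r_i+r_j)·cross = 9.5·-18.0000 = -171.0000
edge 1: (6,0)→(15,16)  cross = 6·16 − 15·0 = 96.0000; (r_i+r_j)·cross = 21·96.0000 = 2016.0000
edge 2: (15,16)→(16.5,37)  cross = 15·37 − 16.5·16 = 291.0000; (r_i+r_j)·cross = 31.5·291.0000 = 9166.5000
edge 3: (16.5,37)→(11,37)  cross = 16.5·37 − 11·37 = 203.5000; (r_i+r_j)·cross = 27.5·203.5000 = 5596.2500
edge 4: (11,37)→(3.5,3)  cross = 11·3 − 3.5·37 = -96.5000; (r_i+r_j)·cross = 14.5·-96.5000 = -1399.2500
Σcross = 476.0000 → A = |Σcross|/2 = 238.0000 mm²
Σ(r_i+r_j)·cross = 15208.5000 → first moment M = |Σ|/6 = 2534.7500
R_c = M/A = 2534.7500/238.0000 = 10.6502 mm
θ = 70° = 1.221730 rad
V = θ·R_c·A = 1.221730·10.6502·238.0000 = 3096.781 mm³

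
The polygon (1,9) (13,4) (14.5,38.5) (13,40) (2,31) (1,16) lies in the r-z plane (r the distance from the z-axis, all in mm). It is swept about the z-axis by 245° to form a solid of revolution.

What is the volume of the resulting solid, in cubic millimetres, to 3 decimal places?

Profile (r,z), 6 vertices: (1,9) (13,4) (14.5,38.5) (13,40) (2,31) (1,16)
edge 0: (1,9)→(13,4)  cross = 1·4 − 13·9 = -113.0000; (r_i+r_j)·cross = 14·-113.0000 = -1582.0000
edge 1: (13,4)→(14.5,38.5)  cross = 13·38.5 − 14.5·4 = 442.5000; (r_i+r_j)·cross = 27.5·442.5000 = 12168.7500
edge 2: (14.5,38.5)→(13,40)  cross = 14.5·40 − 13·38.5 = 79.5000; (r_i+r_j)·cross = 27.5·79.5000 = 2186.2500
edge 3: (13,40)→(2,31)  cross = 13·31 − 2·40 = 323.0000; (r_i+r_j)·cross = 15·323.0000 = 4845.0000
edge 4: (2,31)→(1,16)  cross = 2·16 − 1·31 = 1.0000; (r_i+r_j)·cross = 3·1.0000 = 3.0000
edge 5: (1,16)→(1,9)  cross = 1·9 − 1·16 = -7.0000; (r_i+r_j)·cross = 2·-7.0000 = -14.0000
Σcross = 726.0000 → A = |Σcross|/2 = 363.0000 mm²
Σ(r_i+r_j)·cross = 17607.0000 → first moment M = |Σ|/6 = 2934.5000
R_c = M/A = 2934.5000/363.0000 = 8.0840 mm
θ = 245° = 4.276057 rad
V = θ·R_c·A = 4.276057·8.0840·363.0000 = 12548.088 mm³

Volume = 12548.088 mm³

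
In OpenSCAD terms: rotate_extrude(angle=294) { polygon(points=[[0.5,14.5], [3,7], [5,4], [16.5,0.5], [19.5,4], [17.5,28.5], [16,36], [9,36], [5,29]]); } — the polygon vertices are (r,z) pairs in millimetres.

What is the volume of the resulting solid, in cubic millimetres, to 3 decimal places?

Volume = 27273.117 mm³

Profile (r,z), 9 vertices: (0.5,14.5) (3,7) (5,4) (16.5,0.5) (19.5,4) (17.5,28.5) (16,36) (9,36) (5,29)
edge 0: (0.5,14.5)→(3,7)  cross = 0.5·7 − 3·14.5 = -40.0000; (r_i+r_j)·cross = 3.5·-40.0000 = -140.0000
edge 1: (3,7)→(5,4)  cross = 3·4 − 5·7 = -23.0000; (r_i+r_j)·cross = 8·-23.0000 = -184.0000
edge 2: (5,4)→(16.5,0.5)  cross = 5·0.5 − 16.5·4 = -63.5000; (r_i+r_j)·cross = 21.5·-63.5000 = -1365.2500
edge 3: (16.5,0.5)→(19.5,4)  cross = 16.5·4 − 19.5·0.5 = 56.2500; (r_i+r_j)·cross = 36·56.2500 = 2025.0000
edge 4: (19.5,4)→(17.5,28.5)  cross = 19.5·28.5 − 17.5·4 = 485.7500; (r_i+r_j)·cross = 37·485.7500 = 17972.7500
edge 5: (17.5,28.5)→(16,36)  cross = 17.5·36 − 16·28.5 = 174.0000; (r_i+r_j)·cross = 33.5·174.0000 = 5829.0000
edge 6: (16,36)→(9,36)  cross = 16·36 − 9·36 = 252.0000; (r_i+r_j)·cross = 25·252.0000 = 6300.0000
edge 7: (9,36)→(5,29)  cross = 9·29 − 5·36 = 81.0000; (r_i+r_j)·cross = 14·81.0000 = 1134.0000
edge 8: (5,29)→(0.5,14.5)  cross = 5·14.5 − 0.5·29 = 58.0000; (r_i+r_j)·cross = 5.5·58.0000 = 319.0000
Σcross = 980.5000 → A = |Σcross|/2 = 490.2500 mm²
Σ(r_i+r_j)·cross = 31890.5000 → first moment M = |Σ|/6 = 5315.0833
R_c = M/A = 5315.0833/490.2500 = 10.8416 mm
θ = 294° = 5.131268 rad
V = θ·R_c·A = 5.131268·10.8416·490.2500 = 27273.117 mm³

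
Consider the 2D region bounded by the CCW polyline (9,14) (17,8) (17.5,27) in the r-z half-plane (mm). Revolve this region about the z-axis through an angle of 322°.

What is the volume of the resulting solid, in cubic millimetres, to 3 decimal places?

Profile (r,z), 3 vertices: (9,14) (17,8) (17.5,27)
edge 0: (9,14)→(17,8)  cross = 9·8 − 17·14 = -166.0000; (r_i+r_j)·cross = 26·-166.0000 = -4316.0000
edge 1: (17,8)→(17.5,27)  cross = 17·27 − 17.5·8 = 319.0000; (r_i+r_j)·cross = 34.5·319.0000 = 11005.5000
edge 2: (17.5,27)→(9,14)  cross = 17.5·14 − 9·27 = 2.0000; (r_i+r_j)·cross = 26.5·2.0000 = 53.0000
Σcross = 155.0000 → A = |Σcross|/2 = 77.5000 mm²
Σ(r_i+r_j)·cross = 6742.5000 → first moment M = |Σ|/6 = 1123.7500
R_c = M/A = 1123.7500/77.5000 = 14.5000 mm
θ = 322° = 5.619960 rad
V = θ·R_c·A = 5.619960·14.5000·77.5000 = 6315.430 mm³

Volume = 6315.430 mm³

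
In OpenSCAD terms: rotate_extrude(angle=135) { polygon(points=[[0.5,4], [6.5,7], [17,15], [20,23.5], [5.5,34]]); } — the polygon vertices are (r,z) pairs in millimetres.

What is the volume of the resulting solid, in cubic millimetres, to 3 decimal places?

Volume = 6712.356 mm³

Profile (r,z), 5 vertices: (0.5,4) (6.5,7) (17,15) (20,23.5) (5.5,34)
edge 0: (0.5,4)→(6.5,7)  cross = 0.5·7 − 6.5·4 = -22.5000; (r_i+r_j)·cross = 7·-22.5000 = -157.5000
edge 1: (6.5,7)→(17,15)  cross = 6.5·15 − 17·7 = -21.5000; (r_i+r_j)·cross = 23.5·-21.5000 = -505.2500
edge 2: (17,15)→(20,23.5)  cross = 17·23.5 − 20·15 = 99.5000; (r_i+r_j)·cross = 37·99.5000 = 3681.5000
edge 3: (20,23.5)→(5.5,34)  cross = 20·34 − 5.5·23.5 = 550.7500; (r_i+r_j)·cross = 25.5·550.7500 = 14044.1250
edge 4: (5.5,34)→(0.5,4)  cross = 5.5·4 − 0.5·34 = 5.0000; (r_i+r_j)·cross = 6·5.0000 = 30.0000
Σcross = 611.2500 → A = |Σcross|/2 = 305.6250 mm²
Σ(r_i+r_j)·cross = 17092.8750 → first moment M = |Σ|/6 = 2848.8125
R_c = M/A = 2848.8125/305.6250 = 9.3213 mm
θ = 135° = 2.356194 rad
V = θ·R_c·A = 2.356194·9.3213·305.6250 = 6712.356 mm³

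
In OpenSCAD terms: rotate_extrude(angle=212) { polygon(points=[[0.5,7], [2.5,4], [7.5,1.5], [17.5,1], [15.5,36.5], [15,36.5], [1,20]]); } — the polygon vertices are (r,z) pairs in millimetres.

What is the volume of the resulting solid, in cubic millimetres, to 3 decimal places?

Profile (r,z), 7 vertices: (0.5,7) (2.5,4) (7.5,1.5) (17.5,1) (15.5,36.5) (15,36.5) (1,20)
edge 0: (0.5,7)→(2.5,4)  cross = 0.5·4 − 2.5·7 = -15.5000; (r_i+r_j)·cross = 3·-15.5000 = -46.5000
edge 1: (2.5,4)→(7.5,1.5)  cross = 2.5·1.5 − 7.5·4 = -26.2500; (r_i+r_j)·cross = 10·-26.2500 = -262.5000
edge 2: (7.5,1.5)→(17.5,1)  cross = 7.5·1 − 17.5·1.5 = -18.7500; (r_i+r_j)·cross = 25·-18.7500 = -468.7500
edge 3: (17.5,1)→(15.5,36.5)  cross = 17.5·36.5 − 15.5·1 = 623.2500; (r_i+r_j)·cross = 33·623.2500 = 20567.2500
edge 4: (15.5,36.5)→(15,36.5)  cross = 15.5·36.5 − 15·36.5 = 18.2500; (r_i+r_j)·cross = 30.5·18.2500 = 556.6250
edge 5: (15,36.5)→(1,20)  cross = 15·20 − 1·36.5 = 263.5000; (r_i+r_j)·cross = 16·263.5000 = 4216.0000
edge 6: (1,20)→(0.5,7)  cross = 1·7 − 0.5·20 = -3.0000; (r_i+r_j)·cross = 1.5·-3.0000 = -4.5000
Σcross = 841.5000 → A = |Σcross|/2 = 420.7500 mm²
Σ(r_i+r_j)·cross = 24557.6250 → first moment M = |Σ|/6 = 4092.9375
R_c = M/A = 4092.9375/420.7500 = 9.7277 mm
θ = 212° = 3.700098 rad
V = θ·R_c·A = 3.700098·9.7277·420.7500 = 15144.270 mm³

Volume = 15144.270 mm³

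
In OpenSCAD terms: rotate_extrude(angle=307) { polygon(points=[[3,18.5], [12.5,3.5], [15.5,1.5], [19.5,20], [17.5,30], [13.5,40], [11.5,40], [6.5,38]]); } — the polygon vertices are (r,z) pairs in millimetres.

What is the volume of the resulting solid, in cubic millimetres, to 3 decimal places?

Profile (r,z), 8 vertices: (3,18.5) (12.5,3.5) (15.5,1.5) (19.5,20) (17.5,30) (13.5,40) (11.5,40) (6.5,38)
edge 0: (3,18.5)→(12.5,3.5)  cross = 3·3.5 − 12.5·18.5 = -220.7500; (r_i+r_j)·cross = 15.5·-220.7500 = -3421.6250
edge 1: (12.5,3.5)→(15.5,1.5)  cross = 12.5·1.5 − 15.5·3.5 = -35.5000; (r_i+r_j)·cross = 28·-35.5000 = -994.0000
edge 2: (15.5,1.5)→(19.5,20)  cross = 15.5·20 − 19.5·1.5 = 280.7500; (r_i+r_j)·cross = 35·280.7500 = 9826.2500
edge 3: (19.5,20)→(17.5,30)  cross = 19.5·30 − 17.5·20 = 235.0000; (r_i+r_j)·cross = 37·235.0000 = 8695.0000
edge 4: (17.5,30)→(13.5,40)  cross = 17.5·40 − 13.5·30 = 295.0000; (r_i+r_j)·cross = 31·295.0000 = 9145.0000
edge 5: (13.5,40)→(11.5,40)  cross = 13.5·40 − 11.5·40 = 80.0000; (r_i+r_j)·cross = 25·80.0000 = 2000.0000
edge 6: (11.5,40)→(6.5,38)  cross = 11.5·38 − 6.5·40 = 177.0000; (r_i+r_j)·cross = 18·177.0000 = 3186.0000
edge 7: (6.5,38)→(3,18.5)  cross = 6.5·18.5 − 3·38 = 6.2500; (r_i+r_j)·cross = 9.5·6.2500 = 59.3750
Σcross = 817.7500 → A = |Σcross|/2 = 408.8750 mm²
Σ(r_i+r_j)·cross = 28496.0000 → first moment M = |Σ|/6 = 4749.3333
R_c = M/A = 4749.3333/408.8750 = 11.6156 mm
θ = 307° = 5.358161 rad
V = θ·R_c·A = 5.358161·11.6156·408.8750 = 25447.692 mm³

Volume = 25447.692 mm³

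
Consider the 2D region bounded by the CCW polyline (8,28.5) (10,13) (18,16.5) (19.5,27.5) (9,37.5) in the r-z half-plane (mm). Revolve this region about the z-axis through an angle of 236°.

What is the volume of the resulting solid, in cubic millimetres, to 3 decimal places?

Volume = 9854.138 mm³

Profile (r,z), 5 vertices: (8,28.5) (10,13) (18,16.5) (19.5,27.5) (9,37.5)
edge 0: (8,28.5)→(10,13)  cross = 8·13 − 10·28.5 = -181.0000; (r_i+r_j)·cross = 18·-181.0000 = -3258.0000
edge 1: (10,13)→(18,16.5)  cross = 10·16.5 − 18·13 = -69.0000; (r_i+r_j)·cross = 28·-69.0000 = -1932.0000
edge 2: (18,16.5)→(19.5,27.5)  cross = 18·27.5 − 19.5·16.5 = 173.2500; (r_i+r_j)·cross = 37.5·173.2500 = 6496.8750
edge 3: (19.5,27.5)→(9,37.5)  cross = 19.5·37.5 − 9·27.5 = 483.7500; (r_i+r_j)·cross = 28.5·483.7500 = 13786.8750
edge 4: (9,37.5)→(8,28.5)  cross = 9·28.5 − 8·37.5 = -43.5000; (r_i+r_j)·cross = 17·-43.5000 = -739.5000
Σcross = 363.5000 → A = |Σcross|/2 = 181.7500 mm²
Σ(r_i+r_j)·cross = 14354.2500 → first moment M = |Σ|/6 = 2392.3750
R_c = M/A = 2392.3750/181.7500 = 13.1630 mm
θ = 236° = 4.118977 rad
V = θ·R_c·A = 4.118977·13.1630·181.7500 = 9854.138 mm³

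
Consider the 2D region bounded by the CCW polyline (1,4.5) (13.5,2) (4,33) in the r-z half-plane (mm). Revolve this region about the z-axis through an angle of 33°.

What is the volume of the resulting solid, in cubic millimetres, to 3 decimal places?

Profile (r,z), 3 vertices: (1,4.5) (13.5,2) (4,33)
edge 0: (1,4.5)→(13.5,2)  cross = 1·2 − 13.5·4.5 = -58.7500; (r_i+r_j)·cross = 14.5·-58.7500 = -851.8750
edge 1: (13.5,2)→(4,33)  cross = 13.5·33 − 4·2 = 437.5000; (r_i+r_j)·cross = 17.5·437.5000 = 7656.2500
edge 2: (4,33)→(1,4.5)  cross = 4·4.5 − 1·33 = -15.0000; (r_i+r_j)·cross = 5·-15.0000 = -75.0000
Σcross = 363.7500 → A = |Σcross|/2 = 181.8750 mm²
Σ(r_i+r_j)·cross = 6729.3750 → first moment M = |Σ|/6 = 1121.5625
R_c = M/A = 1121.5625/181.8750 = 6.1667 mm
θ = 33° = 0.575959 rad
V = θ·R_c·A = 0.575959·6.1667·181.8750 = 645.974 mm³

Volume = 645.974 mm³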